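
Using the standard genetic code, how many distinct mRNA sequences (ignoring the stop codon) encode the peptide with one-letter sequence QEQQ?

Gln: 2 codons.
Glu: 2 codons.
Gln: 2 codons.
Gln: 2 codons.
2 × 2 × 2 × 2 = 16.

16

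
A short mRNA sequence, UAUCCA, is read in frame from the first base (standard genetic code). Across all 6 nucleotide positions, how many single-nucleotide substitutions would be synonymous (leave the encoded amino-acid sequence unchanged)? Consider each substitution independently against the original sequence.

4

Codon 1 (UAU, Tyr): 1 synonymous substitution.
Codon 2 (CCA, Pro): 3 synonymous substitutions.
Total: 1 + 3 = 4.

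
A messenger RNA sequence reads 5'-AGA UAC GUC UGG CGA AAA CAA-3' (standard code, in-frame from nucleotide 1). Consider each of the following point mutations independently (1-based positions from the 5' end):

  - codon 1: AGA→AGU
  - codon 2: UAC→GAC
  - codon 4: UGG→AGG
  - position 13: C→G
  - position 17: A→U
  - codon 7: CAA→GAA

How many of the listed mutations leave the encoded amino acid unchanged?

Codon 1: AGA (Arg) → AGU (Ser) — missense.
Codon 2: UAC (Tyr) → GAC (Asp) — missense.
Codon 4: UGG (Trp) → AGG (Arg) — missense.
Codon 5: CGA (Arg) → GGA (Gly) — missense.
Codon 6: AAA (Lys) → AUA (Ile) — missense.
Codon 7: CAA (Gln) → GAA (Glu) — missense.
Synonymous: 0 of 6.

0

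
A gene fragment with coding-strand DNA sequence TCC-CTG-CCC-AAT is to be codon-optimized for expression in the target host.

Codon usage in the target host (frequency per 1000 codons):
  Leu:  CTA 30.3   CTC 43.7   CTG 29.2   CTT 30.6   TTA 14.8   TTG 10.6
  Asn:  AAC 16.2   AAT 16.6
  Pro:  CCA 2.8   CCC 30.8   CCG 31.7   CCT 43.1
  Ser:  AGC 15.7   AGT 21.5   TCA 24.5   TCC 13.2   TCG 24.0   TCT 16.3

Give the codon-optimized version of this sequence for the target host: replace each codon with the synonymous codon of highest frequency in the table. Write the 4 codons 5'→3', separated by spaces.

TCA CTC CCT AAT

Codon 1 (Ser): best is TCA at 24.5.
Codon 2 (Leu): best is CTC at 43.7.
Codon 3 (Pro): best is CCT at 43.1.
Codon 4 (Asn): best is AAT at 16.6.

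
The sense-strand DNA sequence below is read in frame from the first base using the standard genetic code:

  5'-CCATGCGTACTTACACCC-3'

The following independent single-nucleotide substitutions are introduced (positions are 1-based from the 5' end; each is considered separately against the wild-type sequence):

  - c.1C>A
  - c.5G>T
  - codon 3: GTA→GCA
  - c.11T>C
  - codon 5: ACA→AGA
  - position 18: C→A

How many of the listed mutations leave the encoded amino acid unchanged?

1

Codon 1: CCA (Pro) → ACA (Thr) — missense.
Codon 2: TGC (Cys) → TTC (Phe) — missense.
Codon 3: GTA (Val) → GCA (Ala) — missense.
Codon 4: CTT (Leu) → CCT (Pro) — missense.
Codon 5: ACA (Thr) → AGA (Arg) — missense.
Codon 6: CCC (Pro) → CCA (Pro) — synonymous.
Synonymous: 1 of 6.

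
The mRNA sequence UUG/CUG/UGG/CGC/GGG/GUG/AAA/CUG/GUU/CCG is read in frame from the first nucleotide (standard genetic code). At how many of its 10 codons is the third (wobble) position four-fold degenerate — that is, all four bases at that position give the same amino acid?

Codon 1 UUG (Leu): third position 2-fold.
Codon 2 CUG (Leu): third position 4-fold.
Codon 3 UGG (Trp): third position 1-fold.
Codon 4 CGC (Arg): third position 4-fold.
Codon 5 GGG (Gly): third position 4-fold.
Codon 6 GUG (Val): third position 4-fold.
Codon 7 AAA (Lys): third position 2-fold.
Codon 8 CUG (Leu): third position 4-fold.
Codon 9 GUU (Val): third position 4-fold.
Codon 10 CCG (Pro): third position 4-fold.
Four-fold degenerate third positions: 7.

7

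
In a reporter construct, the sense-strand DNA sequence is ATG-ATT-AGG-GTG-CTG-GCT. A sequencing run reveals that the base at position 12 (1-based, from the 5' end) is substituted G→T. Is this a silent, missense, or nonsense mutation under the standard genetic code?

silent

Position 12 falls in codon 4: GTG → Val.
After the substitution the codon is GTT → Val.
Both encode Val, so the change is synonymous.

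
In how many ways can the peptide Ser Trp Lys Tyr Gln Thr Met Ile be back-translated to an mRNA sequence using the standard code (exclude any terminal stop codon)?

576

Ser: 6 codons.
Trp: 1 codon.
Lys: 2 codons.
Tyr: 2 codons.
Gln: 2 codons.
Thr: 4 codons.
Met: 1 codon.
Ile: 3 codons.
6 × 1 × 2 × 2 × 2 × 4 × 1 × 3 = 576.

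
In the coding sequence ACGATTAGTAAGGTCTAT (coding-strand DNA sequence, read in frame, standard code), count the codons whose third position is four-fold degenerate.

Codon 1 ACG (Thr): third position 4-fold.
Codon 2 ATT (Ile): third position 3-fold.
Codon 3 AGT (Ser): third position 2-fold.
Codon 4 AAG (Lys): third position 2-fold.
Codon 5 GTC (Val): third position 4-fold.
Codon 6 TAT (Tyr): third position 2-fold.
Four-fold degenerate third positions: 2.

2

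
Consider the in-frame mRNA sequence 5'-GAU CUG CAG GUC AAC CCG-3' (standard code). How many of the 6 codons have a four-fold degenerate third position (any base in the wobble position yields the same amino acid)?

3

Codon 1 GAU (Asp): third position 2-fold.
Codon 2 CUG (Leu): third position 4-fold.
Codon 3 CAG (Gln): third position 2-fold.
Codon 4 GUC (Val): third position 4-fold.
Codon 5 AAC (Asn): third position 2-fold.
Codon 6 CCG (Pro): third position 4-fold.
Four-fold degenerate third positions: 3.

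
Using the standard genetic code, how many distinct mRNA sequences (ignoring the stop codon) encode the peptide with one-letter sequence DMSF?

Asp: 2 codons.
Met: 1 codon.
Ser: 6 codons.
Phe: 2 codons.
2 × 1 × 6 × 2 = 24.

24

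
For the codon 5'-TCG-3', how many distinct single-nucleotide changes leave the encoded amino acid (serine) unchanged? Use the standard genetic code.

Position 1: none → 0 synonymous.
Position 2: none → 0 synonymous.
Position 3: TCT, TCC, TCA → 3 synonymous.
Total: 0 + 0 + 3 = 3.

3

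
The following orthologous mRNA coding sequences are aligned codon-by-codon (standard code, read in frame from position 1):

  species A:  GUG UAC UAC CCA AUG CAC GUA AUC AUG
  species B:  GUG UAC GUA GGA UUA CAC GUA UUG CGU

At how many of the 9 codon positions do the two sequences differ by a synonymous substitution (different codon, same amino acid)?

0

Codon 1: GUG Val / GUG Val — identical.
Codon 2: UAC Tyr / UAC Tyr — identical.
Codon 3: UAC Tyr / GUA Val — nonsynonymous.
Codon 4: CCA Pro / GGA Gly — nonsynonymous.
Codon 5: AUG Met / UUA Leu — nonsynonymous.
Codon 6: CAC His / CAC His — identical.
Codon 7: GUA Val / GUA Val — identical.
Codon 8: AUC Ile / UUG Leu — nonsynonymous.
Codon 9: AUG Met / CGU Arg — nonsynonymous.
Synonymous differences: 0.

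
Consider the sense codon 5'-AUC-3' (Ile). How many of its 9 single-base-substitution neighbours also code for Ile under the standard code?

Position 1: none → 0 synonymous.
Position 2: none → 0 synonymous.
Position 3: AUU, AUA → 2 synonymous.
Total: 0 + 0 + 2 = 2.

2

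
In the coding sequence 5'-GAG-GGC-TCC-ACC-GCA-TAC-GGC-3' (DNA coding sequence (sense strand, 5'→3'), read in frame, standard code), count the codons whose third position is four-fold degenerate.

Codon 1 GAG (Glu): third position 2-fold.
Codon 2 GGC (Gly): third position 4-fold.
Codon 3 TCC (Ser): third position 4-fold.
Codon 4 ACC (Thr): third position 4-fold.
Codon 5 GCA (Ala): third position 4-fold.
Codon 6 TAC (Tyr): third position 2-fold.
Codon 7 GGC (Gly): third position 4-fold.
Four-fold degenerate third positions: 5.

5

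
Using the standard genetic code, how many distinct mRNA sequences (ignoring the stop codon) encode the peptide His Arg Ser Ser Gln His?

1728

His: 2 codons.
Arg: 6 codons.
Ser: 6 codons.
Ser: 6 codons.
Gln: 2 codons.
His: 2 codons.
2 × 6 × 6 × 6 × 2 × 2 = 1728.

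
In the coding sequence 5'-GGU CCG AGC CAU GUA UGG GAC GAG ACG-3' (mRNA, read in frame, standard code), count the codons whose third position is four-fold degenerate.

Codon 1 GGU (Gly): third position 4-fold.
Codon 2 CCG (Pro): third position 4-fold.
Codon 3 AGC (Ser): third position 2-fold.
Codon 4 CAU (His): third position 2-fold.
Codon 5 GUA (Val): third position 4-fold.
Codon 6 UGG (Trp): third position 1-fold.
Codon 7 GAC (Asp): third position 2-fold.
Codon 8 GAG (Glu): third position 2-fold.
Codon 9 ACG (Thr): third position 4-fold.
Four-fold degenerate third positions: 4.

4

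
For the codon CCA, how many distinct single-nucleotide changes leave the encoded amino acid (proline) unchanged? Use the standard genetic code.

3

Position 1: none → 0 synonymous.
Position 2: none → 0 synonymous.
Position 3: CCU, CCC, CCG → 3 synonymous.
Total: 0 + 0 + 3 = 3.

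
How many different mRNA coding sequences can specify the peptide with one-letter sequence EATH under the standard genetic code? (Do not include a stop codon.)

Glu: 2 codons.
Ala: 4 codons.
Thr: 4 codons.
His: 2 codons.
2 × 4 × 4 × 2 = 64.

64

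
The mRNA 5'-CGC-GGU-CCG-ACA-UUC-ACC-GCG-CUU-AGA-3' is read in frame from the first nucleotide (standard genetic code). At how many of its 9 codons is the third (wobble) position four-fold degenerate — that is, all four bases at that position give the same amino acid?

Codon 1 CGC (Arg): third position 4-fold.
Codon 2 GGU (Gly): third position 4-fold.
Codon 3 CCG (Pro): third position 4-fold.
Codon 4 ACA (Thr): third position 4-fold.
Codon 5 UUC (Phe): third position 2-fold.
Codon 6 ACC (Thr): third position 4-fold.
Codon 7 GCG (Ala): third position 4-fold.
Codon 8 CUU (Leu): third position 4-fold.
Codon 9 AGA (Arg): third position 2-fold.
Four-fold degenerate third positions: 7.

7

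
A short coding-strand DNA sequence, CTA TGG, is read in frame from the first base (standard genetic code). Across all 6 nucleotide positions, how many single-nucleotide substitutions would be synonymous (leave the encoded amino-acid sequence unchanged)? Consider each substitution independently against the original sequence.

4

Codon 1 (CTA, Leu): 4 synonymous substitutions.
Codon 2 (TGG, Trp): 0 synonymous substitutions.
Total: 4 + 0 = 4.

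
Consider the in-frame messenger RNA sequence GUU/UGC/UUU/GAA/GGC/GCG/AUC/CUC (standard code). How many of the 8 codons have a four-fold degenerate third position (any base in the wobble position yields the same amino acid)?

4

Codon 1 GUU (Val): third position 4-fold.
Codon 2 UGC (Cys): third position 2-fold.
Codon 3 UUU (Phe): third position 2-fold.
Codon 4 GAA (Glu): third position 2-fold.
Codon 5 GGC (Gly): third position 4-fold.
Codon 6 GCG (Ala): third position 4-fold.
Codon 7 AUC (Ile): third position 3-fold.
Codon 8 CUC (Leu): third position 4-fold.
Four-fold degenerate third positions: 4.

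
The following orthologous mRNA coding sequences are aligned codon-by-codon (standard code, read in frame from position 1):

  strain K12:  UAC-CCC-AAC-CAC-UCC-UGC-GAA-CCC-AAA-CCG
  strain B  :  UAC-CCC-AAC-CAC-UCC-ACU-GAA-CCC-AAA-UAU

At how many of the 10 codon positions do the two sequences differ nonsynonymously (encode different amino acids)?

Codon 1: UAC Tyr / UAC Tyr — identical.
Codon 2: CCC Pro / CCC Pro — identical.
Codon 3: AAC Asn / AAC Asn — identical.
Codon 4: CAC His / CAC His — identical.
Codon 5: UCC Ser / UCC Ser — identical.
Codon 6: UGC Cys / ACU Thr — nonsynonymous.
Codon 7: GAA Glu / GAA Glu — identical.
Codon 8: CCC Pro / CCC Pro — identical.
Codon 9: AAA Lys / AAA Lys — identical.
Codon 10: CCG Pro / UAU Tyr — nonsynonymous.
Nonsynonymous differences: 2.

2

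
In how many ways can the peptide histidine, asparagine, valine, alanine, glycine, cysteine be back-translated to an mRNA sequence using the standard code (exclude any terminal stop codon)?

His: 2 codons.
Asn: 2 codons.
Val: 4 codons.
Ala: 4 codons.
Gly: 4 codons.
Cys: 2 codons.
2 × 2 × 4 × 4 × 4 × 2 = 512.

512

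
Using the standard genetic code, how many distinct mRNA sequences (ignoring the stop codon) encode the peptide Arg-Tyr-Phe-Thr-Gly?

384

Arg: 6 codons.
Tyr: 2 codons.
Phe: 2 codons.
Thr: 4 codons.
Gly: 4 codons.
6 × 2 × 2 × 4 × 4 = 384.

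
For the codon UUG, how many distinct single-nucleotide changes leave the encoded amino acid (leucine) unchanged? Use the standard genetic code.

2

Position 1: CUG → 1 synonymous.
Position 2: none → 0 synonymous.
Position 3: UUA → 1 synonymous.
Total: 1 + 0 + 1 = 2.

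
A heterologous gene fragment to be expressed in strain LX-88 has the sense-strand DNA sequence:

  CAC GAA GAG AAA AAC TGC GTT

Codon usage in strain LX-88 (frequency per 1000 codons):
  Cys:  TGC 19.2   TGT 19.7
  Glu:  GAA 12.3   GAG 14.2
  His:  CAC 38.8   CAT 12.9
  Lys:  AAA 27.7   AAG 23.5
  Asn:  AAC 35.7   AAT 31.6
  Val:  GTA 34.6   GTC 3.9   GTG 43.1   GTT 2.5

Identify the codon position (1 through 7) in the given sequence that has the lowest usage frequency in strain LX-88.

Codon 1 CAC (His): 38.8 per 1000.
Codon 2 GAA (Glu): 12.3 per 1000.
Codon 3 GAG (Glu): 14.2 per 1000.
Codon 4 AAA (Lys): 27.7 per 1000.
Codon 5 AAC (Asn): 35.7 per 1000.
Codon 6 TGC (Cys): 19.2 per 1000.
Codon 7 GTT (Val): 2.5 per 1000.
Lowest frequency is 2.5 at codon 7.

7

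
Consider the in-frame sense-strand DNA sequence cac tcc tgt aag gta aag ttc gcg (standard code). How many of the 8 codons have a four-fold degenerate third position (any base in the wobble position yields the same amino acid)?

Codon 1 CAC (His): third position 2-fold.
Codon 2 TCC (Ser): third position 4-fold.
Codon 3 TGT (Cys): third position 2-fold.
Codon 4 AAG (Lys): third position 2-fold.
Codon 5 GTA (Val): third position 4-fold.
Codon 6 AAG (Lys): third position 2-fold.
Codon 7 TTC (Phe): third position 2-fold.
Codon 8 GCG (Ala): third position 4-fold.
Four-fold degenerate third positions: 3.

3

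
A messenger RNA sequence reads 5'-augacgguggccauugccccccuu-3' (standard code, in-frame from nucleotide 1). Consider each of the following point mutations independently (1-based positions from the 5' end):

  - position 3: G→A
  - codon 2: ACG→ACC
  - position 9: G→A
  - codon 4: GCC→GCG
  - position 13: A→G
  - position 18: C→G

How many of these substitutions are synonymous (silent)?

4

Codon 1: AUG (Met) → AUA (Ile) — missense.
Codon 2: ACG (Thr) → ACC (Thr) — synonymous.
Codon 3: GUG (Val) → GUA (Val) — synonymous.
Codon 4: GCC (Ala) → GCG (Ala) — synonymous.
Codon 5: AUU (Ile) → GUU (Val) — missense.
Codon 6: GCC (Ala) → GCG (Ala) — synonymous.
Synonymous: 4 of 6.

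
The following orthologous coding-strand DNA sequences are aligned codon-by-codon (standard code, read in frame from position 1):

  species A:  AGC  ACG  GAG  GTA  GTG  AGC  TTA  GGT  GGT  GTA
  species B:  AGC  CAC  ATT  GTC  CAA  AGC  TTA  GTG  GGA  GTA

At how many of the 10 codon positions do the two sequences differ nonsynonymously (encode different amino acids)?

4

Codon 1: AGC Ser / AGC Ser — identical.
Codon 2: ACG Thr / CAC His — nonsynonymous.
Codon 3: GAG Glu / ATT Ile — nonsynonymous.
Codon 4: GTA Val / GTC Val — synonymous.
Codon 5: GTG Val / CAA Gln — nonsynonymous.
Codon 6: AGC Ser / AGC Ser — identical.
Codon 7: TTA Leu / TTA Leu — identical.
Codon 8: GGT Gly / GTG Val — nonsynonymous.
Codon 9: GGT Gly / GGA Gly — synonymous.
Codon 10: GTA Val / GTA Val — identical.
Nonsynonymous differences: 4.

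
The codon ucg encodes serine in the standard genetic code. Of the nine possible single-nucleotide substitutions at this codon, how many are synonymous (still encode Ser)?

Position 1: none → 0 synonymous.
Position 2: none → 0 synonymous.
Position 3: UCU, UCC, UCA → 3 synonymous.
Total: 0 + 0 + 3 = 3.

3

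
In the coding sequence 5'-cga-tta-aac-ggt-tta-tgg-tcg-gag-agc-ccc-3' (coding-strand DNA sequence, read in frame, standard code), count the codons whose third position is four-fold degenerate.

Codon 1 CGA (Arg): third position 4-fold.
Codon 2 TTA (Leu): third position 2-fold.
Codon 3 AAC (Asn): third position 2-fold.
Codon 4 GGT (Gly): third position 4-fold.
Codon 5 TTA (Leu): third position 2-fold.
Codon 6 TGG (Trp): third position 1-fold.
Codon 7 TCG (Ser): third position 4-fold.
Codon 8 GAG (Glu): third position 2-fold.
Codon 9 AGC (Ser): third position 2-fold.
Codon 10 CCC (Pro): third position 4-fold.
Four-fold degenerate third positions: 4.

4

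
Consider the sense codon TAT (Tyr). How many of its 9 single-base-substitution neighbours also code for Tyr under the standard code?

1

Position 1: none → 0 synonymous.
Position 2: none → 0 synonymous.
Position 3: TAC → 1 synonymous.
Total: 0 + 0 + 1 = 1.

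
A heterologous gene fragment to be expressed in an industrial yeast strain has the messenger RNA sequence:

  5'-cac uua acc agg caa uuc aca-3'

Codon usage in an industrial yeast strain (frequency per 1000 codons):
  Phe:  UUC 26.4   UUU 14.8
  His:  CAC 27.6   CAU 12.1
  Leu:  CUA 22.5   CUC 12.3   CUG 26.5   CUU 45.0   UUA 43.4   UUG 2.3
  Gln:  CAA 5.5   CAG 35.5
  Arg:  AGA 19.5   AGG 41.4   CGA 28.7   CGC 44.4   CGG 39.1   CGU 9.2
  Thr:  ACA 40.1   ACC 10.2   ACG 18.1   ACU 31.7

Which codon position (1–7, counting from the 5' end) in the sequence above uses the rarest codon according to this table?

Codon 1 CAC (His): 27.6 per 1000.
Codon 2 UUA (Leu): 43.4 per 1000.
Codon 3 ACC (Thr): 10.2 per 1000.
Codon 4 AGG (Arg): 41.4 per 1000.
Codon 5 CAA (Gln): 5.5 per 1000.
Codon 6 UUC (Phe): 26.4 per 1000.
Codon 7 ACA (Thr): 40.1 per 1000.
Lowest frequency is 5.5 at codon 5.

5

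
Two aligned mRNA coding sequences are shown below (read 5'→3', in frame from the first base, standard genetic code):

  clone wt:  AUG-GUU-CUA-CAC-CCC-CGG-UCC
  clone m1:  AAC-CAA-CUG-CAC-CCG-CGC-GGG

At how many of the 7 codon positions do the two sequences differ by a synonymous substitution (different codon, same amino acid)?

Codon 1: AUG Met / AAC Asn — nonsynonymous.
Codon 2: GUU Val / CAA Gln — nonsynonymous.
Codon 3: CUA Leu / CUG Leu — synonymous.
Codon 4: CAC His / CAC His — identical.
Codon 5: CCC Pro / CCG Pro — synonymous.
Codon 6: CGG Arg / CGC Arg — synonymous.
Codon 7: UCC Ser / GGG Gly — nonsynonymous.
Synonymous differences: 3.

3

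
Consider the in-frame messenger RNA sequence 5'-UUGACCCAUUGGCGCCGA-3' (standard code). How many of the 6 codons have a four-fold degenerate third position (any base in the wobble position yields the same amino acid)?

Codon 1 UUG (Leu): third position 2-fold.
Codon 2 ACC (Thr): third position 4-fold.
Codon 3 CAU (His): third position 2-fold.
Codon 4 UGG (Trp): third position 1-fold.
Codon 5 CGC (Arg): third position 4-fold.
Codon 6 CGA (Arg): third position 4-fold.
Four-fold degenerate third positions: 3.

3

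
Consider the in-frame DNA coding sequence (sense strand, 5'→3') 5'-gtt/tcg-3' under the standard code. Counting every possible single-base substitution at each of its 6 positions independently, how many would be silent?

6

Codon 1 (GTT, Val): 3 synonymous substitutions.
Codon 2 (TCG, Ser): 3 synonymous substitutions.
Total: 3 + 3 = 6.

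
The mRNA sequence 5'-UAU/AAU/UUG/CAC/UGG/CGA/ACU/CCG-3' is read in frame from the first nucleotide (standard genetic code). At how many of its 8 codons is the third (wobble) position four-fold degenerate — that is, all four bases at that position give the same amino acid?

3

Codon 1 UAU (Tyr): third position 2-fold.
Codon 2 AAU (Asn): third position 2-fold.
Codon 3 UUG (Leu): third position 2-fold.
Codon 4 CAC (His): third position 2-fold.
Codon 5 UGG (Trp): third position 1-fold.
Codon 6 CGA (Arg): third position 4-fold.
Codon 7 ACU (Thr): third position 4-fold.
Codon 8 CCG (Pro): third position 4-fold.
Four-fold degenerate third positions: 3.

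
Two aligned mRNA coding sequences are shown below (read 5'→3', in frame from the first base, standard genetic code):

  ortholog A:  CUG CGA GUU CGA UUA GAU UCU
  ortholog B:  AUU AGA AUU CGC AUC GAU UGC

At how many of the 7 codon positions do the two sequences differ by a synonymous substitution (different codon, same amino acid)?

2

Codon 1: CUG Leu / AUU Ile — nonsynonymous.
Codon 2: CGA Arg / AGA Arg — synonymous.
Codon 3: GUU Val / AUU Ile — nonsynonymous.
Codon 4: CGA Arg / CGC Arg — synonymous.
Codon 5: UUA Leu / AUC Ile — nonsynonymous.
Codon 6: GAU Asp / GAU Asp — identical.
Codon 7: UCU Ser / UGC Cys — nonsynonymous.
Synonymous differences: 2.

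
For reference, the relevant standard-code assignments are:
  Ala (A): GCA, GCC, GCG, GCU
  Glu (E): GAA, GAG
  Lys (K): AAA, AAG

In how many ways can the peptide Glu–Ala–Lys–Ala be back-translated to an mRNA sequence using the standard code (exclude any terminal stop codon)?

Glu: 2 codons.
Ala: 4 codons.
Lys: 2 codons.
Ala: 4 codons.
2 × 4 × 2 × 4 = 64.

64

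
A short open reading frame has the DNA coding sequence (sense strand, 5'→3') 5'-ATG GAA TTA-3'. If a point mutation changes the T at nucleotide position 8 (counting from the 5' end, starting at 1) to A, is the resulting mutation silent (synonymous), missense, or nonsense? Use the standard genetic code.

Position 8 falls in codon 3: TTA → Leu.
After the substitution the codon is TAA → Stop.
The new codon is a stop codon, so this is a nonsense mutation.

nonsense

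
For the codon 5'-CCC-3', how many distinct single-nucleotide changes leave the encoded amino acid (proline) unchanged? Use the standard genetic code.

Position 1: none → 0 synonymous.
Position 2: none → 0 synonymous.
Position 3: CCU, CCA, CCG → 3 synonymous.
Total: 0 + 0 + 3 = 3.

3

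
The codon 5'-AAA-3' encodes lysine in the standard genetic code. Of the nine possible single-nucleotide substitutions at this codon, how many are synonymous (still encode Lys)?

Position 1: none → 0 synonymous.
Position 2: none → 0 synonymous.
Position 3: AAG → 1 synonymous.
Total: 0 + 0 + 1 = 1.

1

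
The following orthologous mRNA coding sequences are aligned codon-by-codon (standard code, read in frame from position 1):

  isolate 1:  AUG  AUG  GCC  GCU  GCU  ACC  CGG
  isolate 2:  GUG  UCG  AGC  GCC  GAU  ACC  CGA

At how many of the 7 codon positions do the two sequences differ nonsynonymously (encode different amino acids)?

Codon 1: AUG Met / GUG Val — nonsynonymous.
Codon 2: AUG Met / UCG Ser — nonsynonymous.
Codon 3: GCC Ala / AGC Ser — nonsynonymous.
Codon 4: GCU Ala / GCC Ala — synonymous.
Codon 5: GCU Ala / GAU Asp — nonsynonymous.
Codon 6: ACC Thr / ACC Thr — identical.
Codon 7: CGG Arg / CGA Arg — synonymous.
Nonsynonymous differences: 4.

4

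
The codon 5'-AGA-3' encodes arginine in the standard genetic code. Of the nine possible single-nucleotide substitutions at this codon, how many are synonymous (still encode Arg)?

Position 1: CGA → 1 synonymous.
Position 2: none → 0 synonymous.
Position 3: AGG → 1 synonymous.
Total: 1 + 0 + 1 = 2.

2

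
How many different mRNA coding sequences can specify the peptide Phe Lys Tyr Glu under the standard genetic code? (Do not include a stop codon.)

16

Phe: 2 codons.
Lys: 2 codons.
Tyr: 2 codons.
Glu: 2 codons.
2 × 2 × 2 × 2 = 16.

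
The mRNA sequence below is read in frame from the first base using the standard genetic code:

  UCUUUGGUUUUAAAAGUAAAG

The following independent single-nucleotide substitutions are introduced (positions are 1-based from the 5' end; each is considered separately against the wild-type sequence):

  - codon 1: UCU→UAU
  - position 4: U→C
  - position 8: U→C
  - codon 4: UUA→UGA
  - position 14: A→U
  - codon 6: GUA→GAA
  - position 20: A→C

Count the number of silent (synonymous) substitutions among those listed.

Codon 1: UCU (Ser) → UAU (Tyr) — missense.
Codon 2: UUG (Leu) → CUG (Leu) — synonymous.
Codon 3: GUU (Val) → GCU (Ala) — missense.
Codon 4: UUA (Leu) → UGA (Stop) — nonsense.
Codon 5: AAA (Lys) → AUA (Ile) — missense.
Codon 6: GUA (Val) → GAA (Glu) — missense.
Codon 7: AAG (Lys) → ACG (Thr) — missense.
Synonymous: 1 of 7.

1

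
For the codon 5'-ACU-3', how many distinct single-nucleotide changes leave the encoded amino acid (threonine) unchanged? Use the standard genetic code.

3

Position 1: none → 0 synonymous.
Position 2: none → 0 synonymous.
Position 3: ACC, ACA, ACG → 3 synonymous.
Total: 0 + 0 + 3 = 3.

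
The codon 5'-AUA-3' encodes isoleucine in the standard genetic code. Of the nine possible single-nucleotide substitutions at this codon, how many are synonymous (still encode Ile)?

Position 1: none → 0 synonymous.
Position 2: none → 0 synonymous.
Position 3: AUU, AUC → 2 synonymous.
Total: 0 + 0 + 2 = 2.

2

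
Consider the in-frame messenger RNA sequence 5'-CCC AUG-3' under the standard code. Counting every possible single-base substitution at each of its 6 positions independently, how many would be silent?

Codon 1 (CCC, Pro): 3 synonymous substitutions.
Codon 2 (AUG, Met): 0 synonymous substitutions.
Total: 3 + 0 = 3.

3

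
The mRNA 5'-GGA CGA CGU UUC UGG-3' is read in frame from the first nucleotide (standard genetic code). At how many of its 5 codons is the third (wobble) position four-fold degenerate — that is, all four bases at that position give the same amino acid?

3

Codon 1 GGA (Gly): third position 4-fold.
Codon 2 CGA (Arg): third position 4-fold.
Codon 3 CGU (Arg): third position 4-fold.
Codon 4 UUC (Phe): third position 2-fold.
Codon 5 UGG (Trp): third position 1-fold.
Four-fold degenerate third positions: 3.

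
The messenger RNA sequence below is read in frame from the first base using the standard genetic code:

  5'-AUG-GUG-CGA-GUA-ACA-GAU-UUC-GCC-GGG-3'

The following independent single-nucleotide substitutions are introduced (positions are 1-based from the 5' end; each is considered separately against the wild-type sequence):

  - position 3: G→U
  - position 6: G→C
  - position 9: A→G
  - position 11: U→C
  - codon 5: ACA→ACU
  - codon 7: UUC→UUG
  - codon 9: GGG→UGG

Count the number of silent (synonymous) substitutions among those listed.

Codon 1: AUG (Met) → AUU (Ile) — missense.
Codon 2: GUG (Val) → GUC (Val) — synonymous.
Codon 3: CGA (Arg) → CGG (Arg) — synonymous.
Codon 4: GUA (Val) → GCA (Ala) — missense.
Codon 5: ACA (Thr) → ACU (Thr) — synonymous.
Codon 7: UUC (Phe) → UUG (Leu) — missense.
Codon 9: GGG (Gly) → UGG (Trp) — missense.
Synonymous: 3 of 7.

3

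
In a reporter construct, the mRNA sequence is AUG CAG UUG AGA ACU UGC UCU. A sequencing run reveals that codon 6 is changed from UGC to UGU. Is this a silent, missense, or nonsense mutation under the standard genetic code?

Position 18 falls in codon 6: UGC → Cys.
After the substitution the codon is UGU → Cys.
Both encode Cys, so the change is synonymous.

silent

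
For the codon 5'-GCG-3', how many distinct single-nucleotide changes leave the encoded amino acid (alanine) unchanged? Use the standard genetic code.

Position 1: none → 0 synonymous.
Position 2: none → 0 synonymous.
Position 3: GCU, GCC, GCA → 3 synonymous.
Total: 0 + 0 + 3 = 3.

3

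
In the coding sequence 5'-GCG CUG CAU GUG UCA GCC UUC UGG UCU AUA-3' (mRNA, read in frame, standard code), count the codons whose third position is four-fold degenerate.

6

Codon 1 GCG (Ala): third position 4-fold.
Codon 2 CUG (Leu): third position 4-fold.
Codon 3 CAU (His): third position 2-fold.
Codon 4 GUG (Val): third position 4-fold.
Codon 5 UCA (Ser): third position 4-fold.
Codon 6 GCC (Ala): third position 4-fold.
Codon 7 UUC (Phe): third position 2-fold.
Codon 8 UGG (Trp): third position 1-fold.
Codon 9 UCU (Ser): third position 4-fold.
Codon 10 AUA (Ile): third position 3-fold.
Four-fold degenerate third positions: 6.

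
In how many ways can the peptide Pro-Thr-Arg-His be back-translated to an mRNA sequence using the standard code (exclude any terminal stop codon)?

Pro: 4 codons.
Thr: 4 codons.
Arg: 6 codons.
His: 2 codons.
4 × 4 × 6 × 2 = 192.

192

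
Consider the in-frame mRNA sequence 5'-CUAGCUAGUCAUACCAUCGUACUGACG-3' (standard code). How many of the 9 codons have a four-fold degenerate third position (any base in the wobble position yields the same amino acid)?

6

Codon 1 CUA (Leu): third position 4-fold.
Codon 2 GCU (Ala): third position 4-fold.
Codon 3 AGU (Ser): third position 2-fold.
Codon 4 CAU (His): third position 2-fold.
Codon 5 ACC (Thr): third position 4-fold.
Codon 6 AUC (Ile): third position 3-fold.
Codon 7 GUA (Val): third position 4-fold.
Codon 8 CUG (Leu): third position 4-fold.
Codon 9 ACG (Thr): third position 4-fold.
Four-fold degenerate third positions: 6.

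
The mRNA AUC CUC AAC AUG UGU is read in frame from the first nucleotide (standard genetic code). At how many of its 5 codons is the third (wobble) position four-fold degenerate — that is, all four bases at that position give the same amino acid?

1

Codon 1 AUC (Ile): third position 3-fold.
Codon 2 CUC (Leu): third position 4-fold.
Codon 3 AAC (Asn): third position 2-fold.
Codon 4 AUG (Met): third position 1-fold.
Codon 5 UGU (Cys): third position 2-fold.
Four-fold degenerate third positions: 1.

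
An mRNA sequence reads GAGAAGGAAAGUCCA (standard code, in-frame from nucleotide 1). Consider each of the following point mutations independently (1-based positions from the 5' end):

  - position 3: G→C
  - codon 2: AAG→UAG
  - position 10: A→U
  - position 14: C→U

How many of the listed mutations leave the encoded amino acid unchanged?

0

Codon 1: GAG (Glu) → GAC (Asp) — missense.
Codon 2: AAG (Lys) → UAG (Stop) — nonsense.
Codon 4: AGU (Ser) → UGU (Cys) — missense.
Codon 5: CCA (Pro) → CUA (Leu) — missense.
Synonymous: 0 of 4.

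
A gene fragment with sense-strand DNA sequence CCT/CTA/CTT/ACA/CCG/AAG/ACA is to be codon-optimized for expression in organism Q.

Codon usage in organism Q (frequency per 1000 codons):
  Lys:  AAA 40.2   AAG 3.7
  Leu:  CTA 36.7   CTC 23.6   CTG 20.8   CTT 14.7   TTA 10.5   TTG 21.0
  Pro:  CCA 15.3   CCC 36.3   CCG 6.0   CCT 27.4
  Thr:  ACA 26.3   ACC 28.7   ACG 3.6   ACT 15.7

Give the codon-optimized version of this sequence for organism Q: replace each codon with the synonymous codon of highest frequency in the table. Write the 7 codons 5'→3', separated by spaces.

Codon 1 (Pro): best is CCC at 36.3.
Codon 2 (Leu): best is CTA at 36.7.
Codon 3 (Leu): best is CTA at 36.7.
Codon 4 (Thr): best is ACC at 28.7.
Codon 5 (Pro): best is CCC at 36.3.
Codon 6 (Lys): best is AAA at 40.2.
Codon 7 (Thr): best is ACC at 28.7.

CCC CTA CTA ACC CCC AAA ACC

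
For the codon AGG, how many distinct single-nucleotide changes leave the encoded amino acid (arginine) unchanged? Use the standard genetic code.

2

Position 1: CGG → 1 synonymous.
Position 2: none → 0 synonymous.
Position 3: AGA → 1 synonymous.
Total: 1 + 0 + 1 = 2.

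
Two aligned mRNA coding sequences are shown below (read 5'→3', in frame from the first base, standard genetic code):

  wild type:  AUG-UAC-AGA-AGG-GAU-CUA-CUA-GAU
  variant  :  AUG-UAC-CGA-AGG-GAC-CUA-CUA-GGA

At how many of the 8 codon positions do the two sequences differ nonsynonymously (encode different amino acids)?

Codon 1: AUG Met / AUG Met — identical.
Codon 2: UAC Tyr / UAC Tyr — identical.
Codon 3: AGA Arg / CGA Arg — synonymous.
Codon 4: AGG Arg / AGG Arg — identical.
Codon 5: GAU Asp / GAC Asp — synonymous.
Codon 6: CUA Leu / CUA Leu — identical.
Codon 7: CUA Leu / CUA Leu — identical.
Codon 8: GAU Asp / GGA Gly — nonsynonymous.
Nonsynonymous differences: 1.

1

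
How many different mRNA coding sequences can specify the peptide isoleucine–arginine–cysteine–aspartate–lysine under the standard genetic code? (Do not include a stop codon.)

144

Ile: 3 codons.
Arg: 6 codons.
Cys: 2 codons.
Asp: 2 codons.
Lys: 2 codons.
3 × 6 × 2 × 2 × 2 = 144.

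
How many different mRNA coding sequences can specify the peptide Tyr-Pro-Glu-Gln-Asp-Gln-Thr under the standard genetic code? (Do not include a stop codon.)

Tyr: 2 codons.
Pro: 4 codons.
Glu: 2 codons.
Gln: 2 codons.
Asp: 2 codons.
Gln: 2 codons.
Thr: 4 codons.
2 × 4 × 2 × 2 × 2 × 2 × 4 = 512.

512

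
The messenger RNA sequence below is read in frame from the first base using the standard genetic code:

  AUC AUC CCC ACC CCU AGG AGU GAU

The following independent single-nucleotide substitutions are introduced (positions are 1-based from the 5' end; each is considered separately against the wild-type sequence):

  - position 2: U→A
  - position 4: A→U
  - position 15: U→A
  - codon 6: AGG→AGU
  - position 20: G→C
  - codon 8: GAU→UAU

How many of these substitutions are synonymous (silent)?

Codon 1: AUC (Ile) → AAC (Asn) — missense.
Codon 2: AUC (Ile) → UUC (Phe) — missense.
Codon 5: CCU (Pro) → CCA (Pro) — synonymous.
Codon 6: AGG (Arg) → AGU (Ser) — missense.
Codon 7: AGU (Ser) → ACU (Thr) — missense.
Codon 8: GAU (Asp) → UAU (Tyr) — missense.
Synonymous: 1 of 6.

1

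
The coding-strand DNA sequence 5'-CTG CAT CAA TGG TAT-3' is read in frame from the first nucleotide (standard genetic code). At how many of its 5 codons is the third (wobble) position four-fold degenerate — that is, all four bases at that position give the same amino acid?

Codon 1 CTG (Leu): third position 4-fold.
Codon 2 CAT (His): third position 2-fold.
Codon 3 CAA (Gln): third position 2-fold.
Codon 4 TGG (Trp): third position 1-fold.
Codon 5 TAT (Tyr): third position 2-fold.
Four-fold degenerate third positions: 1.

1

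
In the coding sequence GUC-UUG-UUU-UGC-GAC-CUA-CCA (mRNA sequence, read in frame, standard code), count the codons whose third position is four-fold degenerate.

Codon 1 GUC (Val): third position 4-fold.
Codon 2 UUG (Leu): third position 2-fold.
Codon 3 UUU (Phe): third position 2-fold.
Codon 4 UGC (Cys): third position 2-fold.
Codon 5 GAC (Asp): third position 2-fold.
Codon 6 CUA (Leu): third position 4-fold.
Codon 7 CCA (Pro): third position 4-fold.
Four-fold degenerate third positions: 3.

3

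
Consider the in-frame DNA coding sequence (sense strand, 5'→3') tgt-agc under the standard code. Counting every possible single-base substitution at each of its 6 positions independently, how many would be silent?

Codon 1 (TGT, Cys): 1 synonymous substitution.
Codon 2 (AGC, Ser): 1 synonymous substitution.
Total: 1 + 1 = 2.

2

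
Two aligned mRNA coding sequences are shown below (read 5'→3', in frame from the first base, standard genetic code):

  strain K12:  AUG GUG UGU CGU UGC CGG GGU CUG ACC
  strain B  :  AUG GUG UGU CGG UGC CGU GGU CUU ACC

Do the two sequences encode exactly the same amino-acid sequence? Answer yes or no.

Codon 1: AUG Met / AUG Met — identical.
Codon 2: GUG Val / GUG Val — identical.
Codon 3: UGU Cys / UGU Cys — identical.
Codon 4: CGU Arg / CGG Arg — synonymous.
Codon 5: UGC Cys / UGC Cys — identical.
Codon 6: CGG Arg / CGU Arg — synonymous.
Codon 7: GGU Gly / GGU Gly — identical.
Codon 8: CUG Leu / CUU Leu — synonymous.
Codon 9: ACC Thr / ACC Thr — identical.
Nonsynonymous differences: 0 → same protein.

yes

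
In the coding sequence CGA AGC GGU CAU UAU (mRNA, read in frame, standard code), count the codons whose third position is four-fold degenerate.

Codon 1 CGA (Arg): third position 4-fold.
Codon 2 AGC (Ser): third position 2-fold.
Codon 3 GGU (Gly): third position 4-fold.
Codon 4 CAU (His): third position 2-fold.
Codon 5 UAU (Tyr): third position 2-fold.
Four-fold degenerate third positions: 2.

2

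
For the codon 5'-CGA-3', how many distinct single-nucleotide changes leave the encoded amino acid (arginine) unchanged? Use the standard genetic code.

4

Position 1: AGA → 1 synonymous.
Position 2: none → 0 synonymous.
Position 3: CGU, CGC, CGG → 3 synonymous.
Total: 1 + 0 + 3 = 4.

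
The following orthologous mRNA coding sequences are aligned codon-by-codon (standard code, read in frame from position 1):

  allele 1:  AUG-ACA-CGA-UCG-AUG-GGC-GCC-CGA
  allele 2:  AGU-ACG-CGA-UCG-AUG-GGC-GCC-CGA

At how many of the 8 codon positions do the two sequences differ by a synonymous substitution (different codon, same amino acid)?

1

Codon 1: AUG Met / AGU Ser — nonsynonymous.
Codon 2: ACA Thr / ACG Thr — synonymous.
Codon 3: CGA Arg / CGA Arg — identical.
Codon 4: UCG Ser / UCG Ser — identical.
Codon 5: AUG Met / AUG Met — identical.
Codon 6: GGC Gly / GGC Gly — identical.
Codon 7: GCC Ala / GCC Ala — identical.
Codon 8: CGA Arg / CGA Arg — identical.
Synonymous differences: 1.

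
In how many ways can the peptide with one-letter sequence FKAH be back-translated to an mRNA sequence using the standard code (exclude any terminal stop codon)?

Phe: 2 codons.
Lys: 2 codons.
Ala: 4 codons.
His: 2 codons.
2 × 2 × 4 × 2 = 32.

32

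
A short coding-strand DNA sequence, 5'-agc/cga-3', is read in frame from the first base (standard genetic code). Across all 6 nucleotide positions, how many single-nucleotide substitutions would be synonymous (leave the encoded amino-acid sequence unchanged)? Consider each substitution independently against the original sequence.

5

Codon 1 (AGC, Ser): 1 synonymous substitution.
Codon 2 (CGA, Arg): 4 synonymous substitutions.
Total: 1 + 4 = 5.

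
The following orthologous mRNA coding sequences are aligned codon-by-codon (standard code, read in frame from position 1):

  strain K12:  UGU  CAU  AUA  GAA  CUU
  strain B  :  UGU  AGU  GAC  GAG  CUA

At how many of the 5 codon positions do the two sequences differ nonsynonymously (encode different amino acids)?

2

Codon 1: UGU Cys / UGU Cys — identical.
Codon 2: CAU His / AGU Ser — nonsynonymous.
Codon 3: AUA Ile / GAC Asp — nonsynonymous.
Codon 4: GAA Glu / GAG Glu — synonymous.
Codon 5: CUU Leu / CUA Leu — synonymous.
Nonsynonymous differences: 2.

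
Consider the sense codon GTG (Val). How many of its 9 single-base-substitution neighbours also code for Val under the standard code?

Position 1: none → 0 synonymous.
Position 2: none → 0 synonymous.
Position 3: GTT, GTC, GTA → 3 synonymous.
Total: 0 + 0 + 3 = 3.

3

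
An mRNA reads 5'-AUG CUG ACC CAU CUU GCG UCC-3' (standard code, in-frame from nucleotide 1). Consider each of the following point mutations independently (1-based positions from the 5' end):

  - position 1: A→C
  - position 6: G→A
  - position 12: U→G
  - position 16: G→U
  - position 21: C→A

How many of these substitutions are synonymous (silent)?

Codon 1: AUG (Met) → CUG (Leu) — missense.
Codon 2: CUG (Leu) → CUA (Leu) — synonymous.
Codon 4: CAU (His) → CAG (Gln) — missense.
Codon 6: GCG (Ala) → UCG (Ser) — missense.
Codon 7: UCC (Ser) → UCA (Ser) — synonymous.
Synonymous: 2 of 5.

2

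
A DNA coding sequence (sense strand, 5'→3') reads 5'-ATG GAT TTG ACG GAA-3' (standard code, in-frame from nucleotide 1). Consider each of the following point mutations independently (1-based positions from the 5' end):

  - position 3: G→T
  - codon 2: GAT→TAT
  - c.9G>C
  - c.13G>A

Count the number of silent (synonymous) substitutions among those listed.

Codon 1: ATG (Met) → ATT (Ile) — missense.
Codon 2: GAT (Asp) → TAT (Tyr) — missense.
Codon 3: TTG (Leu) → TTC (Phe) — missense.
Codon 5: GAA (Glu) → AAA (Lys) — missense.
Synonymous: 0 of 4.

0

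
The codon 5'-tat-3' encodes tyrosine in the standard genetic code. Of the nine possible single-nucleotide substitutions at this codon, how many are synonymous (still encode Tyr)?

1

Position 1: none → 0 synonymous.
Position 2: none → 0 synonymous.
Position 3: TAC → 1 synonymous.
Total: 0 + 0 + 1 = 1.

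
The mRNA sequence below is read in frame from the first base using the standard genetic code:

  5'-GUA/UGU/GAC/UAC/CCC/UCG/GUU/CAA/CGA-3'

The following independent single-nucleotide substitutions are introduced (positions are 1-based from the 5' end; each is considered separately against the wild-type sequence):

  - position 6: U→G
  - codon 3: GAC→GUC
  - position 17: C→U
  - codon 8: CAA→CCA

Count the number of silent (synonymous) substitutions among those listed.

0

Codon 2: UGU (Cys) → UGG (Trp) — missense.
Codon 3: GAC (Asp) → GUC (Val) — missense.
Codon 6: UCG (Ser) → UUG (Leu) — missense.
Codon 8: CAA (Gln) → CCA (Pro) — missense.
Synonymous: 0 of 4.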